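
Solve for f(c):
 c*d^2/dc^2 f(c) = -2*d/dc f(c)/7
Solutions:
 f(c) = C1 + C2*c^(5/7)


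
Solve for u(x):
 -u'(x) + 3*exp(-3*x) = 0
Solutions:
 u(x) = C1 - exp(-3*x)


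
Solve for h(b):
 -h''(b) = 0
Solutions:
 h(b) = C1 + C2*b


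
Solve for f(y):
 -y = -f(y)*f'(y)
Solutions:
 f(y) = -sqrt(C1 + y^2)
 f(y) = sqrt(C1 + y^2)


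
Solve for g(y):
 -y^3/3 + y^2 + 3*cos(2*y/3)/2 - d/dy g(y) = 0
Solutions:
 g(y) = C1 - y^4/12 + y^3/3 + 9*sin(2*y/3)/4


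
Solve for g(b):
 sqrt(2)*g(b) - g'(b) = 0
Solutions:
 g(b) = C1*exp(sqrt(2)*b)


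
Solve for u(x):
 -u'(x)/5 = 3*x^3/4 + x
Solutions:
 u(x) = C1 - 15*x^4/16 - 5*x^2/2


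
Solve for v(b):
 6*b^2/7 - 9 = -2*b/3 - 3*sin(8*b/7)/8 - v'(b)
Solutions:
 v(b) = C1 - 2*b^3/7 - b^2/3 + 9*b + 21*cos(8*b/7)/64


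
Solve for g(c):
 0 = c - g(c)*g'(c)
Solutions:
 g(c) = -sqrt(C1 + c^2)
 g(c) = sqrt(C1 + c^2)


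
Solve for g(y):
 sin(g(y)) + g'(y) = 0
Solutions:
 g(y) = -acos((-C1 - exp(2*y))/(C1 - exp(2*y))) + 2*pi
 g(y) = acos((-C1 - exp(2*y))/(C1 - exp(2*y)))


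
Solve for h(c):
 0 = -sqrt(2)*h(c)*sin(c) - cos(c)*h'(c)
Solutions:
 h(c) = C1*cos(c)^(sqrt(2))


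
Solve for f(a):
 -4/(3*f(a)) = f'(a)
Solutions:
 f(a) = -sqrt(C1 - 24*a)/3
 f(a) = sqrt(C1 - 24*a)/3


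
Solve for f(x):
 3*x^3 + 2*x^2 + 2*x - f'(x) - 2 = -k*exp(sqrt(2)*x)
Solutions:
 f(x) = C1 + sqrt(2)*k*exp(sqrt(2)*x)/2 + 3*x^4/4 + 2*x^3/3 + x^2 - 2*x


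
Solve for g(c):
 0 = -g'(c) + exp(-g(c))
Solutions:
 g(c) = log(C1 + c)


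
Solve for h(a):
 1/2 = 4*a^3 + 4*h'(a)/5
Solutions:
 h(a) = C1 - 5*a^4/4 + 5*a/8


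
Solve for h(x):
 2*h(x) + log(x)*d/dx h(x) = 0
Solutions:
 h(x) = C1*exp(-2*li(x))


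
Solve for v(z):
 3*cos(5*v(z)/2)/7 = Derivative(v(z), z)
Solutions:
 -3*z/7 - log(sin(5*v(z)/2) - 1)/5 + log(sin(5*v(z)/2) + 1)/5 = C1


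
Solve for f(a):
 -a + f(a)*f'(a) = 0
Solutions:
 f(a) = -sqrt(C1 + a^2)
 f(a) = sqrt(C1 + a^2)


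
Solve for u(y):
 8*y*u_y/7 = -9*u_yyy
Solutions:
 u(y) = C1 + Integral(C2*airyai(-2*147^(1/3)*y/21) + C3*airybi(-2*147^(1/3)*y/21), y)


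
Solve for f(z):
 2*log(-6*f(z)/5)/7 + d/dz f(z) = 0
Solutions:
 7*Integral(1/(log(-_y) - log(5) + log(6)), (_y, f(z)))/2 = C1 - z


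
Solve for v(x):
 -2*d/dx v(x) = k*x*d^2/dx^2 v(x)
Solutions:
 v(x) = C1 + x^(((re(k) - 2)*re(k) + im(k)^2)/(re(k)^2 + im(k)^2))*(C2*sin(2*log(x)*Abs(im(k))/(re(k)^2 + im(k)^2)) + C3*cos(2*log(x)*im(k)/(re(k)^2 + im(k)^2)))


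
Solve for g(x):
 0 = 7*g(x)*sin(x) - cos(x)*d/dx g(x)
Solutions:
 g(x) = C1/cos(x)^7


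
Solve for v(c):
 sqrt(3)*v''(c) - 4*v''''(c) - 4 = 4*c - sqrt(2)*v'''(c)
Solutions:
 v(c) = C1 + C2*c + C3*exp(sqrt(2)*c*(1 - sqrt(1 + 8*sqrt(3)))/8) + C4*exp(sqrt(2)*c*(1 + sqrt(1 + 8*sqrt(3)))/8) + 2*sqrt(3)*c^3/9 + 2*c^2*(-sqrt(2) + sqrt(3))/3


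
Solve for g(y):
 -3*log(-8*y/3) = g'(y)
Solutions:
 g(y) = C1 - 3*y*log(-y) + 3*y*(-3*log(2) + 1 + log(3))


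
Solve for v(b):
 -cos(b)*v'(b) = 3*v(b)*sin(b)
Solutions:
 v(b) = C1*cos(b)^3


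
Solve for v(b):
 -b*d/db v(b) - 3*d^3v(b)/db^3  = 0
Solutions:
 v(b) = C1 + Integral(C2*airyai(-3^(2/3)*b/3) + C3*airybi(-3^(2/3)*b/3), b)


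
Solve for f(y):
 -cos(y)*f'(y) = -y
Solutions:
 f(y) = C1 + Integral(y/cos(y), y)


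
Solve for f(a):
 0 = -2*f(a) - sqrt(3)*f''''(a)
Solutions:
 f(a) = (C1*sin(2^(3/4)*3^(7/8)*a/6) + C2*cos(2^(3/4)*3^(7/8)*a/6))*exp(-2^(3/4)*3^(7/8)*a/6) + (C3*sin(2^(3/4)*3^(7/8)*a/6) + C4*cos(2^(3/4)*3^(7/8)*a/6))*exp(2^(3/4)*3^(7/8)*a/6)


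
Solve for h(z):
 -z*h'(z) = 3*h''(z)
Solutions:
 h(z) = C1 + C2*erf(sqrt(6)*z/6)


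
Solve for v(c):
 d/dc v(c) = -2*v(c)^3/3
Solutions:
 v(c) = -sqrt(6)*sqrt(-1/(C1 - 2*c))/2
 v(c) = sqrt(6)*sqrt(-1/(C1 - 2*c))/2


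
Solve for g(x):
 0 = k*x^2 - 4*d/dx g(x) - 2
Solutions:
 g(x) = C1 + k*x^3/12 - x/2


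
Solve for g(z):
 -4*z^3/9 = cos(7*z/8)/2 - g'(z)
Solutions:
 g(z) = C1 + z^4/9 + 4*sin(7*z/8)/7


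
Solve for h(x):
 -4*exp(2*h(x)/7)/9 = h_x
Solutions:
 h(x) = 7*log(-sqrt(-1/(C1 - 4*x))) - 7*log(2) + 7*log(3) + 7*log(14)/2
 h(x) = 7*log(-1/(C1 - 4*x))/2 - 7*log(2) + 7*log(3) + 7*log(14)/2


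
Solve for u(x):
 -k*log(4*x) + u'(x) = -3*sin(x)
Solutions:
 u(x) = C1 + k*x*(log(x) - 1) + 2*k*x*log(2) + 3*cos(x)


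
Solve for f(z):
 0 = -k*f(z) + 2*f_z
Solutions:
 f(z) = C1*exp(k*z/2)


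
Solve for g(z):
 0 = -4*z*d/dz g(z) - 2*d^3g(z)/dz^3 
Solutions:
 g(z) = C1 + Integral(C2*airyai(-2^(1/3)*z) + C3*airybi(-2^(1/3)*z), z)


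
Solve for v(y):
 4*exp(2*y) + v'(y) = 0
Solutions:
 v(y) = C1 - 2*exp(2*y)


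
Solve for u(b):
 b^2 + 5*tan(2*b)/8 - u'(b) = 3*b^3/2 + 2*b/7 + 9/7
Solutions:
 u(b) = C1 - 3*b^4/8 + b^3/3 - b^2/7 - 9*b/7 - 5*log(cos(2*b))/16


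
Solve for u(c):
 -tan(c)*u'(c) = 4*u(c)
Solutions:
 u(c) = C1/sin(c)^4


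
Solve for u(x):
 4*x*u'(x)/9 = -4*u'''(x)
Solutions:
 u(x) = C1 + Integral(C2*airyai(-3^(1/3)*x/3) + C3*airybi(-3^(1/3)*x/3), x)


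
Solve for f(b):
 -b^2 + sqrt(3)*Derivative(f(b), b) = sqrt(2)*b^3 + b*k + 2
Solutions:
 f(b) = C1 + sqrt(6)*b^4/12 + sqrt(3)*b^3/9 + sqrt(3)*b^2*k/6 + 2*sqrt(3)*b/3


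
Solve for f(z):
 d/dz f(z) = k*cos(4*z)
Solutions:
 f(z) = C1 + k*sin(4*z)/4


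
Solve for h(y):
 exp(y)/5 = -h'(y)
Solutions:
 h(y) = C1 - exp(y)/5


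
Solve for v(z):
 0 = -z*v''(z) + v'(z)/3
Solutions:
 v(z) = C1 + C2*z^(4/3)


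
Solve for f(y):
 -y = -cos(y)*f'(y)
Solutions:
 f(y) = C1 + Integral(y/cos(y), y)


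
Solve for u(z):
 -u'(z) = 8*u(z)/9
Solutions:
 u(z) = C1*exp(-8*z/9)


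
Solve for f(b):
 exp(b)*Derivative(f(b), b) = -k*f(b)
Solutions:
 f(b) = C1*exp(k*exp(-b))


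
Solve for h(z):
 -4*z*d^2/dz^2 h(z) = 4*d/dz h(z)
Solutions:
 h(z) = C1 + C2*log(z)


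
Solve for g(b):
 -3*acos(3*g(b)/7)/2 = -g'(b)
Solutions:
 Integral(1/acos(3*_y/7), (_y, g(b))) = C1 + 3*b/2


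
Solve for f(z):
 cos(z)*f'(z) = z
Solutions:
 f(z) = C1 + Integral(z/cos(z), z)


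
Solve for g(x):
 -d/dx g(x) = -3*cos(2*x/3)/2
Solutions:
 g(x) = C1 + 9*sin(2*x/3)/4


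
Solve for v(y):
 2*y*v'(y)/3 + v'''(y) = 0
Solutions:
 v(y) = C1 + Integral(C2*airyai(-2^(1/3)*3^(2/3)*y/3) + C3*airybi(-2^(1/3)*3^(2/3)*y/3), y)


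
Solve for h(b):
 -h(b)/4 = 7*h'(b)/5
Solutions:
 h(b) = C1*exp(-5*b/28)


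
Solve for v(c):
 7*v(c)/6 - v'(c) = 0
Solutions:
 v(c) = C1*exp(7*c/6)


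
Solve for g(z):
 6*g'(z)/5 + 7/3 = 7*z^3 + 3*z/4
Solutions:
 g(z) = C1 + 35*z^4/24 + 5*z^2/16 - 35*z/18


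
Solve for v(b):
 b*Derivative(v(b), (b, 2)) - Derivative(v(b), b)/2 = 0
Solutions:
 v(b) = C1 + C2*b^(3/2)


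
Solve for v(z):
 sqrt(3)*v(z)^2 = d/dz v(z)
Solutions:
 v(z) = -1/(C1 + sqrt(3)*z)


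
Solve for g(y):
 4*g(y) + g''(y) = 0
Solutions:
 g(y) = C1*sin(2*y) + C2*cos(2*y)


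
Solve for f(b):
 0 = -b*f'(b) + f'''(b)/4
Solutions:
 f(b) = C1 + Integral(C2*airyai(2^(2/3)*b) + C3*airybi(2^(2/3)*b), b)


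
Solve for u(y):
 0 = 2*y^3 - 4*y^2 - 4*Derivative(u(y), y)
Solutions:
 u(y) = C1 + y^4/8 - y^3/3


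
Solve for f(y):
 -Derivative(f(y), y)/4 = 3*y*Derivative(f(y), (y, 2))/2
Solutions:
 f(y) = C1 + C2*y^(5/6)


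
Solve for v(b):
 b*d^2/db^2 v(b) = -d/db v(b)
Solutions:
 v(b) = C1 + C2*log(b)


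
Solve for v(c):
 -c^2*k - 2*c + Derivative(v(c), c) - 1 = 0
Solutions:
 v(c) = C1 + c^3*k/3 + c^2 + c


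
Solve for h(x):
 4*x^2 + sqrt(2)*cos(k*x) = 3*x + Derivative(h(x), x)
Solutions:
 h(x) = C1 + 4*x^3/3 - 3*x^2/2 + sqrt(2)*sin(k*x)/k


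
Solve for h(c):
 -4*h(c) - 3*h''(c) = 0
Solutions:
 h(c) = C1*sin(2*sqrt(3)*c/3) + C2*cos(2*sqrt(3)*c/3)


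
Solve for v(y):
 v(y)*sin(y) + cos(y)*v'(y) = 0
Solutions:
 v(y) = C1*cos(y)


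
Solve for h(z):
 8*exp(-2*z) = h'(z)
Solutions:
 h(z) = C1 - 4*exp(-2*z)


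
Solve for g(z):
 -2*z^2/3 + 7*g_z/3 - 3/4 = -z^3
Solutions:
 g(z) = C1 - 3*z^4/28 + 2*z^3/21 + 9*z/28


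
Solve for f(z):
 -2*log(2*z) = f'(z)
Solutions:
 f(z) = C1 - 2*z*log(z) - z*log(4) + 2*z


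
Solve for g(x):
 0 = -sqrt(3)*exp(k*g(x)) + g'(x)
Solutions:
 g(x) = Piecewise((log(-1/(C1*k + sqrt(3)*k*x))/k, Ne(k, 0)), (nan, True))
 g(x) = Piecewise((C1 + sqrt(3)*x, Eq(k, 0)), (nan, True))


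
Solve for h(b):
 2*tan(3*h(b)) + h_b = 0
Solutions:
 h(b) = -asin(C1*exp(-6*b))/3 + pi/3
 h(b) = asin(C1*exp(-6*b))/3


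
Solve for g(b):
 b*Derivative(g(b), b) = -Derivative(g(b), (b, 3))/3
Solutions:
 g(b) = C1 + Integral(C2*airyai(-3^(1/3)*b) + C3*airybi(-3^(1/3)*b), b)


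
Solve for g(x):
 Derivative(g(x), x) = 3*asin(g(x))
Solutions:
 Integral(1/asin(_y), (_y, g(x))) = C1 + 3*x


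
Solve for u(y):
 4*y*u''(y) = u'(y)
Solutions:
 u(y) = C1 + C2*y^(5/4)


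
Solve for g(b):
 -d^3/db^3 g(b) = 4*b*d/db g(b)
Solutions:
 g(b) = C1 + Integral(C2*airyai(-2^(2/3)*b) + C3*airybi(-2^(2/3)*b), b)


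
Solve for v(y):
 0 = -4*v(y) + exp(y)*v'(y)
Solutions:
 v(y) = C1*exp(-4*exp(-y))


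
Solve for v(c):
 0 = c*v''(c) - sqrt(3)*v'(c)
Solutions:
 v(c) = C1 + C2*c^(1 + sqrt(3))


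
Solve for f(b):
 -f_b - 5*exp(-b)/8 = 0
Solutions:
 f(b) = C1 + 5*exp(-b)/8


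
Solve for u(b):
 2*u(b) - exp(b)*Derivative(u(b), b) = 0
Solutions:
 u(b) = C1*exp(-2*exp(-b))


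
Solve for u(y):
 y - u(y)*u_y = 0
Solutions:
 u(y) = -sqrt(C1 + y^2)
 u(y) = sqrt(C1 + y^2)


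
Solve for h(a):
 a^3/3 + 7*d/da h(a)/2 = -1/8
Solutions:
 h(a) = C1 - a^4/42 - a/28


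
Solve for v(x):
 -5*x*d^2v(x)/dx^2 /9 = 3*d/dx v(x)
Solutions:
 v(x) = C1 + C2/x^(22/5)


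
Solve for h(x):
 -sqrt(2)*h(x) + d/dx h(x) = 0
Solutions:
 h(x) = C1*exp(sqrt(2)*x)


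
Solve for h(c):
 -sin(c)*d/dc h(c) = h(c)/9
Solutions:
 h(c) = C1*(cos(c) + 1)^(1/18)/(cos(c) - 1)^(1/18)


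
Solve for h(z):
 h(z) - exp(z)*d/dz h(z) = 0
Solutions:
 h(z) = C1*exp(-exp(-z))


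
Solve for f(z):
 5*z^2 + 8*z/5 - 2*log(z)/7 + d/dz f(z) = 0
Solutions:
 f(z) = C1 - 5*z^3/3 - 4*z^2/5 + 2*z*log(z)/7 - 2*z/7


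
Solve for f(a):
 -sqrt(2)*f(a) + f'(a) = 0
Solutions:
 f(a) = C1*exp(sqrt(2)*a)


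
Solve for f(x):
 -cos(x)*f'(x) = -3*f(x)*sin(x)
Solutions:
 f(x) = C1/cos(x)^3


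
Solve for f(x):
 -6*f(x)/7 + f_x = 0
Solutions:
 f(x) = C1*exp(6*x/7)


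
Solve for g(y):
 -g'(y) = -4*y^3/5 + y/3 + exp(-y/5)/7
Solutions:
 g(y) = C1 + y^4/5 - y^2/6 + 5*exp(-y/5)/7


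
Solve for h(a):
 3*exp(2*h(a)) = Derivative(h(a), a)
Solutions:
 h(a) = log(-sqrt(-1/(C1 + 3*a))) - log(2)/2
 h(a) = log(-1/(C1 + 3*a))/2 - log(2)/2


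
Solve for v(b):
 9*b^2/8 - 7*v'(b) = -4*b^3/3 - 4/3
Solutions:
 v(b) = C1 + b^4/21 + 3*b^3/56 + 4*b/21


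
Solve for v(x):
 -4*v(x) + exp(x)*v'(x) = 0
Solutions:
 v(x) = C1*exp(-4*exp(-x))


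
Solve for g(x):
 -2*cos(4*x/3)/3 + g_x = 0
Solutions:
 g(x) = C1 + sin(4*x/3)/2


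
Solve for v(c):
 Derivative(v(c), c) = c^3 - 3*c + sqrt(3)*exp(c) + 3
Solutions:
 v(c) = C1 + c^4/4 - 3*c^2/2 + 3*c + sqrt(3)*exp(c)


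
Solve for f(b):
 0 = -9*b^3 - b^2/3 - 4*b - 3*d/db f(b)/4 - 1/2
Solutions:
 f(b) = C1 - 3*b^4 - 4*b^3/27 - 8*b^2/3 - 2*b/3


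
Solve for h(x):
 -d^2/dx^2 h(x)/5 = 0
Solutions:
 h(x) = C1 + C2*x


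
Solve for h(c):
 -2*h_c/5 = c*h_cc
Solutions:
 h(c) = C1 + C2*c^(3/5)


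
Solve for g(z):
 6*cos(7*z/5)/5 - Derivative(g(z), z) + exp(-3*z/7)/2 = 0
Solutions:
 g(z) = C1 + 6*sin(7*z/5)/7 - 7*exp(-3*z/7)/6


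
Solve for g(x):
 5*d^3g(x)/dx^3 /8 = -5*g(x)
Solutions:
 g(x) = C3*exp(-2*x) + (C1*sin(sqrt(3)*x) + C2*cos(sqrt(3)*x))*exp(x)


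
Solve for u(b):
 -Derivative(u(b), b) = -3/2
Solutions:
 u(b) = C1 + 3*b/2


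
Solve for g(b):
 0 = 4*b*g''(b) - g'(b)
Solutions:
 g(b) = C1 + C2*b^(5/4)


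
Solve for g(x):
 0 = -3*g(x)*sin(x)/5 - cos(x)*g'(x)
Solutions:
 g(x) = C1*cos(x)^(3/5)


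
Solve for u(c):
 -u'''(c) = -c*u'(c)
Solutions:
 u(c) = C1 + Integral(C2*airyai(c) + C3*airybi(c), c)


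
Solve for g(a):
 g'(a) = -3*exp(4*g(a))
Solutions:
 g(a) = log(-I*(1/(C1 + 12*a))^(1/4))
 g(a) = log(I*(1/(C1 + 12*a))^(1/4))
 g(a) = log(-(1/(C1 + 12*a))^(1/4))
 g(a) = log(1/(C1 + 12*a))/4


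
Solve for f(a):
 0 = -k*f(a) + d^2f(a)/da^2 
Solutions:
 f(a) = C1*exp(-a*sqrt(k)) + C2*exp(a*sqrt(k))


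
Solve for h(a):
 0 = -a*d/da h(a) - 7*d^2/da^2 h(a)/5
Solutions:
 h(a) = C1 + C2*erf(sqrt(70)*a/14)


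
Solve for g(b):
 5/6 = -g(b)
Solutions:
 g(b) = -5/6


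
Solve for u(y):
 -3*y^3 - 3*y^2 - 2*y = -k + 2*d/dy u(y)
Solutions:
 u(y) = C1 + k*y/2 - 3*y^4/8 - y^3/2 - y^2/2


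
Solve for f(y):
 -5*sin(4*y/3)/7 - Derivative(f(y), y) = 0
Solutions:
 f(y) = C1 + 15*cos(4*y/3)/28


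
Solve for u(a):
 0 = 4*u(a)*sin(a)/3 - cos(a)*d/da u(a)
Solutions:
 u(a) = C1/cos(a)^(4/3)


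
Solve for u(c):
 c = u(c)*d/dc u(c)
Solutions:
 u(c) = -sqrt(C1 + c^2)
 u(c) = sqrt(C1 + c^2)


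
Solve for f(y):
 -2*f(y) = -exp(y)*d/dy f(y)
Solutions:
 f(y) = C1*exp(-2*exp(-y))


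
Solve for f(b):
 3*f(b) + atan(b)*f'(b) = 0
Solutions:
 f(b) = C1*exp(-3*Integral(1/atan(b), b))


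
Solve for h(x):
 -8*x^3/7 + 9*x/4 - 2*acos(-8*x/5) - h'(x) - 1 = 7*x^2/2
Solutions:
 h(x) = C1 - 2*x^4/7 - 7*x^3/6 + 9*x^2/8 - 2*x*acos(-8*x/5) - x - sqrt(25 - 64*x^2)/4


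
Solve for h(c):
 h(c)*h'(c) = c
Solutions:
 h(c) = -sqrt(C1 + c^2)
 h(c) = sqrt(C1 + c^2)


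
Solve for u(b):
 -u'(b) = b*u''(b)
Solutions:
 u(b) = C1 + C2*log(b)


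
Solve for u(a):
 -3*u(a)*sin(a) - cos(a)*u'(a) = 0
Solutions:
 u(a) = C1*cos(a)^3


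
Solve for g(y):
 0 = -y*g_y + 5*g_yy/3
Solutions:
 g(y) = C1 + C2*erfi(sqrt(30)*y/10)


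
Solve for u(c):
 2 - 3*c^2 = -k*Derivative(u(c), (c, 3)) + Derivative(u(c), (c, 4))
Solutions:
 u(c) = C1 + C2*c + C3*c^2 + C4*exp(c*k) + c^5/(20*k) + c^4/(4*k^2) + c^3*(-1/3 + k^(-2))/k


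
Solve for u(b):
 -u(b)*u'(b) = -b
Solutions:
 u(b) = -sqrt(C1 + b^2)
 u(b) = sqrt(C1 + b^2)


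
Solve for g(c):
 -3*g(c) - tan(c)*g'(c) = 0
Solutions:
 g(c) = C1/sin(c)^3


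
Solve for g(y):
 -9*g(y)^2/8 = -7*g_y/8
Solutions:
 g(y) = -7/(C1 + 9*y)


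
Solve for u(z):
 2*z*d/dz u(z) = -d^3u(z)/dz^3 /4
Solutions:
 u(z) = C1 + Integral(C2*airyai(-2*z) + C3*airybi(-2*z), z)


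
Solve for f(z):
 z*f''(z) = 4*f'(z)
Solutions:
 f(z) = C1 + C2*z^5


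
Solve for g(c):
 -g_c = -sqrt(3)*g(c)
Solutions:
 g(c) = C1*exp(sqrt(3)*c)


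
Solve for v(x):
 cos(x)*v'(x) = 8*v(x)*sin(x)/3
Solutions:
 v(x) = C1/cos(x)^(8/3)


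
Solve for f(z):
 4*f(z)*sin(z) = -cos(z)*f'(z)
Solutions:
 f(z) = C1*cos(z)^4


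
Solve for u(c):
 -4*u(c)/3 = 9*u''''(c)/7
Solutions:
 u(c) = (C1*sin(21^(1/4)*c/3) + C2*cos(21^(1/4)*c/3))*exp(-21^(1/4)*c/3) + (C3*sin(21^(1/4)*c/3) + C4*cos(21^(1/4)*c/3))*exp(21^(1/4)*c/3)


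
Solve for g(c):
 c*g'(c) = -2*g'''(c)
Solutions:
 g(c) = C1 + Integral(C2*airyai(-2^(2/3)*c/2) + C3*airybi(-2^(2/3)*c/2), c)


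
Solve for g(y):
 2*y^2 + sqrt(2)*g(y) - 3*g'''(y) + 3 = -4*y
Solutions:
 g(y) = C3*exp(2^(1/6)*3^(2/3)*y/3) - sqrt(2)*y^2 - 2*sqrt(2)*y + (C1*sin(6^(1/6)*y/2) + C2*cos(6^(1/6)*y/2))*exp(-2^(1/6)*3^(2/3)*y/6) - 3*sqrt(2)/2


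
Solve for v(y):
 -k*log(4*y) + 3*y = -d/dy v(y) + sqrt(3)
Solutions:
 v(y) = C1 + k*y*log(y) - k*y + k*y*log(4) - 3*y^2/2 + sqrt(3)*y


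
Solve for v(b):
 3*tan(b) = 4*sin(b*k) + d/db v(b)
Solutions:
 v(b) = C1 - 4*Piecewise((-cos(b*k)/k, Ne(k, 0)), (0, True)) - 3*log(cos(b))


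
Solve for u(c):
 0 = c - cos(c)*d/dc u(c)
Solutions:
 u(c) = C1 + Integral(c/cos(c), c)


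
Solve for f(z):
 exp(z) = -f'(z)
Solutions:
 f(z) = C1 - exp(z)


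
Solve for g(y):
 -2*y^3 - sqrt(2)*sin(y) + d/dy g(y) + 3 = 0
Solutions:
 g(y) = C1 + y^4/2 - 3*y - sqrt(2)*cos(y)


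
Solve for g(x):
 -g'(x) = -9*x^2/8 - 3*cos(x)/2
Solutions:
 g(x) = C1 + 3*x^3/8 + 3*sin(x)/2


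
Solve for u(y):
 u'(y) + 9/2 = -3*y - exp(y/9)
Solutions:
 u(y) = C1 - 3*y^2/2 - 9*y/2 - 9*exp(y/9)


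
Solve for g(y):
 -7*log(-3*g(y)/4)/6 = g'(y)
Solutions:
 6*Integral(1/(log(-_y) - 2*log(2) + log(3)), (_y, g(y)))/7 = C1 - y


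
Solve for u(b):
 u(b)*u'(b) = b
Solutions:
 u(b) = -sqrt(C1 + b^2)
 u(b) = sqrt(C1 + b^2)


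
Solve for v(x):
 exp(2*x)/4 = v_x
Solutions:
 v(x) = C1 + exp(2*x)/8


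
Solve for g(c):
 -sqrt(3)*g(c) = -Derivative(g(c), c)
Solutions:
 g(c) = C1*exp(sqrt(3)*c)


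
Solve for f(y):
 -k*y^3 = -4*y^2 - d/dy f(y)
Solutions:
 f(y) = C1 + k*y^4/4 - 4*y^3/3


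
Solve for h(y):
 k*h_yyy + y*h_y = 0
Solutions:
 h(y) = C1 + Integral(C2*airyai(y*(-1/k)^(1/3)) + C3*airybi(y*(-1/k)^(1/3)), y)


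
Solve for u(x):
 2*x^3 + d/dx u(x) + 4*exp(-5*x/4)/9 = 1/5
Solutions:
 u(x) = C1 - x^4/2 + x/5 + 16*exp(-5*x/4)/45


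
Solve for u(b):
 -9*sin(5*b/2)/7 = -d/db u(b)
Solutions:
 u(b) = C1 - 18*cos(5*b/2)/35


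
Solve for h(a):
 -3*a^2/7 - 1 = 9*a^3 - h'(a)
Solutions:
 h(a) = C1 + 9*a^4/4 + a^3/7 + a


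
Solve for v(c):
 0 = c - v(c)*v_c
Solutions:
 v(c) = -sqrt(C1 + c^2)
 v(c) = sqrt(C1 + c^2)


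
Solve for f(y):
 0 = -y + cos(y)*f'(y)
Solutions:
 f(y) = C1 + Integral(y/cos(y), y)


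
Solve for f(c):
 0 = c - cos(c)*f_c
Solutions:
 f(c) = C1 + Integral(c/cos(c), c)


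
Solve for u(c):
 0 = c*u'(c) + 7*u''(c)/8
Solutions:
 u(c) = C1 + C2*erf(2*sqrt(7)*c/7)


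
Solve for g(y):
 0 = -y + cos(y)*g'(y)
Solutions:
 g(y) = C1 + Integral(y/cos(y), y)


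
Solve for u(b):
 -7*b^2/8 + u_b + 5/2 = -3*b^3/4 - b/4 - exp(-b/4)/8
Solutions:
 u(b) = C1 - 3*b^4/16 + 7*b^3/24 - b^2/8 - 5*b/2 + exp(-b/4)/2


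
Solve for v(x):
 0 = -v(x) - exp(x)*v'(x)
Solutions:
 v(x) = C1*exp(exp(-x))


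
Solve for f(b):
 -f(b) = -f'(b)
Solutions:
 f(b) = C1*exp(b)


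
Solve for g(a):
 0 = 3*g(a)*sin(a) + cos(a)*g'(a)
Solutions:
 g(a) = C1*cos(a)^3


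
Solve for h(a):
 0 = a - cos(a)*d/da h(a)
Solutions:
 h(a) = C1 + Integral(a/cos(a), a)


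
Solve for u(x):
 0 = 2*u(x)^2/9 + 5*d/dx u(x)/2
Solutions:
 u(x) = 45/(C1 + 4*x)


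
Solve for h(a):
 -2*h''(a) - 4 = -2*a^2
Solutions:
 h(a) = C1 + C2*a + a^4/12 - a^2


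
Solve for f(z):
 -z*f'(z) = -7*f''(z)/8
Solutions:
 f(z) = C1 + C2*erfi(2*sqrt(7)*z/7)


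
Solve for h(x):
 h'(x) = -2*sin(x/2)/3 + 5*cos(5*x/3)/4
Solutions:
 h(x) = C1 + 3*sin(5*x/3)/4 + 4*cos(x/2)/3


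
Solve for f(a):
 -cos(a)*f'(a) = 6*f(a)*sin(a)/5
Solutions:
 f(a) = C1*cos(a)^(6/5)


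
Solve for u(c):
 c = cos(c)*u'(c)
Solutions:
 u(c) = C1 + Integral(c/cos(c), c)


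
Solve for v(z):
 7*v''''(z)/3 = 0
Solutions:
 v(z) = C1 + C2*z + C3*z^2 + C4*z^3


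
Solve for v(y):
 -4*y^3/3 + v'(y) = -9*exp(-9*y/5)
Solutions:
 v(y) = C1 + y^4/3 + 5*exp(-9*y/5)


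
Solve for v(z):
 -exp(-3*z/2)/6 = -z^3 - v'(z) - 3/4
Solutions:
 v(z) = C1 - z^4/4 - 3*z/4 - exp(-3*z/2)/9


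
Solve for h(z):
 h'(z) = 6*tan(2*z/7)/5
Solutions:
 h(z) = C1 - 21*log(cos(2*z/7))/5


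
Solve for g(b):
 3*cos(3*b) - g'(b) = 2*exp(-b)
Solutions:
 g(b) = C1 + sin(3*b) + 2*exp(-b)


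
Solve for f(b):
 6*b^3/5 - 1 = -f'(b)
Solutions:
 f(b) = C1 - 3*b^4/10 + b


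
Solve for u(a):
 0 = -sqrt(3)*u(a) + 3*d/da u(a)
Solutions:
 u(a) = C1*exp(sqrt(3)*a/3)


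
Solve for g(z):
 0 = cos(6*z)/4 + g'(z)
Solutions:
 g(z) = C1 - sin(6*z)/24


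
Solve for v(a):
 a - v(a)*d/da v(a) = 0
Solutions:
 v(a) = -sqrt(C1 + a^2)
 v(a) = sqrt(C1 + a^2)


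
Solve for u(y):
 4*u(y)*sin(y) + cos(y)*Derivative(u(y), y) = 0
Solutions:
 u(y) = C1*cos(y)^4


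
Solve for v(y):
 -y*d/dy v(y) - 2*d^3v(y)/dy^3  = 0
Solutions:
 v(y) = C1 + Integral(C2*airyai(-2^(2/3)*y/2) + C3*airybi(-2^(2/3)*y/2), y)


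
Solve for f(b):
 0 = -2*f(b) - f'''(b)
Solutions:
 f(b) = C3*exp(-2^(1/3)*b) + (C1*sin(2^(1/3)*sqrt(3)*b/2) + C2*cos(2^(1/3)*sqrt(3)*b/2))*exp(2^(1/3)*b/2)


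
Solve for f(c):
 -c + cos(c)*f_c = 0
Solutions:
 f(c) = C1 + Integral(c/cos(c), c)


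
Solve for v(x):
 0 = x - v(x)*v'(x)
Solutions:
 v(x) = -sqrt(C1 + x^2)
 v(x) = sqrt(C1 + x^2)


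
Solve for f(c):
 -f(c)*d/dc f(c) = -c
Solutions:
 f(c) = -sqrt(C1 + c^2)
 f(c) = sqrt(C1 + c^2)


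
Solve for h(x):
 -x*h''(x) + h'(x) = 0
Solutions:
 h(x) = C1 + C2*x^2


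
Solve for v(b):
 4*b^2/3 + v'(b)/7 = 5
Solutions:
 v(b) = C1 - 28*b^3/9 + 35*b


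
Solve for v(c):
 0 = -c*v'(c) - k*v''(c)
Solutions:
 v(c) = C1 + C2*sqrt(k)*erf(sqrt(2)*c*sqrt(1/k)/2)


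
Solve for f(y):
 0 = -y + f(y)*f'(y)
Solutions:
 f(y) = -sqrt(C1 + y^2)
 f(y) = sqrt(C1 + y^2)


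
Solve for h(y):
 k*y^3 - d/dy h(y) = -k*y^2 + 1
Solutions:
 h(y) = C1 + k*y^4/4 + k*y^3/3 - y


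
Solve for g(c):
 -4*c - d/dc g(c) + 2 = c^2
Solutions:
 g(c) = C1 - c^3/3 - 2*c^2 + 2*c


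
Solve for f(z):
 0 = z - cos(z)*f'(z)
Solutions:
 f(z) = C1 + Integral(z/cos(z), z)


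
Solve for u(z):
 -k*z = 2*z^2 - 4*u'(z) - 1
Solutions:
 u(z) = C1 + k*z^2/8 + z^3/6 - z/4


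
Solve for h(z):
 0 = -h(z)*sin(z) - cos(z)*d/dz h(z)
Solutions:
 h(z) = C1*cos(z)


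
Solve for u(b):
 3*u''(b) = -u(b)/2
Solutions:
 u(b) = C1*sin(sqrt(6)*b/6) + C2*cos(sqrt(6)*b/6)


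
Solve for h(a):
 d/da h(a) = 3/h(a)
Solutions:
 h(a) = -sqrt(C1 + 6*a)
 h(a) = sqrt(C1 + 6*a)


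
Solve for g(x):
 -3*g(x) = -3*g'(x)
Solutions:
 g(x) = C1*exp(x)


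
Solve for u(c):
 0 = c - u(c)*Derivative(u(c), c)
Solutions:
 u(c) = -sqrt(C1 + c^2)
 u(c) = sqrt(C1 + c^2)


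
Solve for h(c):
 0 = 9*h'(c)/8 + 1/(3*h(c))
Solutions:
 h(c) = -sqrt(C1 - 48*c)/9
 h(c) = sqrt(C1 - 48*c)/9


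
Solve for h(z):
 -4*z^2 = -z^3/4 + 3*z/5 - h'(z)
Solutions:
 h(z) = C1 - z^4/16 + 4*z^3/3 + 3*z^2/10


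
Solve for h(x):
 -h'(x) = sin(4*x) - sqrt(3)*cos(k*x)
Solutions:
 h(x) = C1 + cos(4*x)/4 + sqrt(3)*sin(k*x)/k


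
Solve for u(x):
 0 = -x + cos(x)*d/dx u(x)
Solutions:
 u(x) = C1 + Integral(x/cos(x), x)


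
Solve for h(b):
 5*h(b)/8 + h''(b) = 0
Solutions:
 h(b) = C1*sin(sqrt(10)*b/4) + C2*cos(sqrt(10)*b/4)


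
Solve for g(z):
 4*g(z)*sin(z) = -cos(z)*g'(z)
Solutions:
 g(z) = C1*cos(z)^4


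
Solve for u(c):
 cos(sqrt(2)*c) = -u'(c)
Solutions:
 u(c) = C1 - sqrt(2)*sin(sqrt(2)*c)/2


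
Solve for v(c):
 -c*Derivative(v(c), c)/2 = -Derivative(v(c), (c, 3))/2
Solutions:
 v(c) = C1 + Integral(C2*airyai(c) + C3*airybi(c), c)


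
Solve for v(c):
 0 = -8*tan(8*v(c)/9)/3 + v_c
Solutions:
 v(c) = -9*asin(C1*exp(64*c/27))/8 + 9*pi/8
 v(c) = 9*asin(C1*exp(64*c/27))/8


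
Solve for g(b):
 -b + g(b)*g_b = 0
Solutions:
 g(b) = -sqrt(C1 + b^2)
 g(b) = sqrt(C1 + b^2)


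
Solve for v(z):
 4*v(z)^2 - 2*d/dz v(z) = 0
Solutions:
 v(z) = -1/(C1 + 2*z)


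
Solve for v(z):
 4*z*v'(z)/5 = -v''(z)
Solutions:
 v(z) = C1 + C2*erf(sqrt(10)*z/5)


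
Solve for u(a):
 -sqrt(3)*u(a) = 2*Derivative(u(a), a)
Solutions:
 u(a) = C1*exp(-sqrt(3)*a/2)


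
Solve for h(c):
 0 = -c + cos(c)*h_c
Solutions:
 h(c) = C1 + Integral(c/cos(c), c)


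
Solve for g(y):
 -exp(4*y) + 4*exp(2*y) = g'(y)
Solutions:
 g(y) = C1 - exp(4*y)/4 + 2*exp(2*y)


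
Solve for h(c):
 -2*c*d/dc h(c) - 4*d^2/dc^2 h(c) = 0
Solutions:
 h(c) = C1 + C2*erf(c/2)


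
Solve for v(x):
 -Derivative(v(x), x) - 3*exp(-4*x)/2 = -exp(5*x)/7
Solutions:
 v(x) = C1 + exp(5*x)/35 + 3*exp(-4*x)/8


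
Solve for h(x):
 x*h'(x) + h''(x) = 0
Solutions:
 h(x) = C1 + C2*erf(sqrt(2)*x/2)


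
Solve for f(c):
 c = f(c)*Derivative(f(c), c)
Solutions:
 f(c) = -sqrt(C1 + c^2)
 f(c) = sqrt(C1 + c^2)


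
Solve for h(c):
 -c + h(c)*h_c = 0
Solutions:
 h(c) = -sqrt(C1 + c^2)
 h(c) = sqrt(C1 + c^2)


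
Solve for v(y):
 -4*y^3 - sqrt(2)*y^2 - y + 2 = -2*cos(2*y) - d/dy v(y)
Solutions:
 v(y) = C1 + y^4 + sqrt(2)*y^3/3 + y^2/2 - 2*y - 2*sin(y)*cos(y)


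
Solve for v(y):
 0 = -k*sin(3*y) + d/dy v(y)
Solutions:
 v(y) = C1 - k*cos(3*y)/3


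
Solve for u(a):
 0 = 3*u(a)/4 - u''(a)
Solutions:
 u(a) = C1*exp(-sqrt(3)*a/2) + C2*exp(sqrt(3)*a/2)


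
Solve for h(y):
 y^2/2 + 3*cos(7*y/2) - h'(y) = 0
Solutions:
 h(y) = C1 + y^3/6 + 6*sin(7*y/2)/7


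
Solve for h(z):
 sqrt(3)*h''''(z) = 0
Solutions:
 h(z) = C1 + C2*z + C3*z^2 + C4*z^3


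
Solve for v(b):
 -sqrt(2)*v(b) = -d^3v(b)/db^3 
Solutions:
 v(b) = C3*exp(2^(1/6)*b) + (C1*sin(2^(1/6)*sqrt(3)*b/2) + C2*cos(2^(1/6)*sqrt(3)*b/2))*exp(-2^(1/6)*b/2)


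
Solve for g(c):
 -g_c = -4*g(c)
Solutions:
 g(c) = C1*exp(4*c)


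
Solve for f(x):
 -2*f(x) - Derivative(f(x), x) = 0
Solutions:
 f(x) = C1*exp(-2*x)


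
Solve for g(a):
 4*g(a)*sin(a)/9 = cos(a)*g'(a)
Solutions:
 g(a) = C1/cos(a)^(4/9)


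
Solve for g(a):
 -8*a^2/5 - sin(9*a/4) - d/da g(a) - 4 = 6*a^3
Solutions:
 g(a) = C1 - 3*a^4/2 - 8*a^3/15 - 4*a + 4*cos(9*a/4)/9


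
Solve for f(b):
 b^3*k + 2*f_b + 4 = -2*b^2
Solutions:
 f(b) = C1 - b^4*k/8 - b^3/3 - 2*b


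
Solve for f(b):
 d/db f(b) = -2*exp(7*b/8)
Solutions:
 f(b) = C1 - 16*exp(7*b/8)/7


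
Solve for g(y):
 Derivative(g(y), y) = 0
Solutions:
 g(y) = C1


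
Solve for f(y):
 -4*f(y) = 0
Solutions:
 f(y) = 0


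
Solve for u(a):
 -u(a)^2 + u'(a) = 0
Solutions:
 u(a) = -1/(C1 + a)


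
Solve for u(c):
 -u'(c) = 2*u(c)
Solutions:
 u(c) = C1*exp(-2*c)


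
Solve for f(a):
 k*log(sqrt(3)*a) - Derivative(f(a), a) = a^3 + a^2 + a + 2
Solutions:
 f(a) = C1 - a^4/4 - a^3/3 - a^2/2 + a*k*log(a) - a*k + a*k*log(3)/2 - 2*a


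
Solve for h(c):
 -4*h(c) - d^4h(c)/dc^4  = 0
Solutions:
 h(c) = (C1*sin(c) + C2*cos(c))*exp(-c) + (C3*sin(c) + C4*cos(c))*exp(c)


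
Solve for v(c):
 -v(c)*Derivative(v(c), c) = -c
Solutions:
 v(c) = -sqrt(C1 + c^2)
 v(c) = sqrt(C1 + c^2)


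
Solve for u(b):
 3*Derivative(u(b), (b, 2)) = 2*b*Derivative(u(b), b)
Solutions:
 u(b) = C1 + C2*erfi(sqrt(3)*b/3)


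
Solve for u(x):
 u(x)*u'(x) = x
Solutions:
 u(x) = -sqrt(C1 + x^2)
 u(x) = sqrt(C1 + x^2)


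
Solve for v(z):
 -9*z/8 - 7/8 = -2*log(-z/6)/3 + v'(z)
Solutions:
 v(z) = C1 - 9*z^2/16 + 2*z*log(-z)/3 + z*(-37 - 16*log(6))/24


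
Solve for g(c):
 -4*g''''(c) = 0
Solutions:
 g(c) = C1 + C2*c + C3*c^2 + C4*c^3


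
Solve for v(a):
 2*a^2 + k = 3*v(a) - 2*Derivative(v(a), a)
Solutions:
 v(a) = C1*exp(3*a/2) + 2*a^2/3 + 8*a/9 + k/3 + 16/27


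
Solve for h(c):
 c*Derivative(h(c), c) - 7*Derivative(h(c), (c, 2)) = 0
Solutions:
 h(c) = C1 + C2*erfi(sqrt(14)*c/14)


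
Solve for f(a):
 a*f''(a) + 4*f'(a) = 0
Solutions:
 f(a) = C1 + C2/a^3


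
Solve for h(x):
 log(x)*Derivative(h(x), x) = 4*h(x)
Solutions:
 h(x) = C1*exp(4*li(x))


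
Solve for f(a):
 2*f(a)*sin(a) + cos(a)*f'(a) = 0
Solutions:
 f(a) = C1*cos(a)^2


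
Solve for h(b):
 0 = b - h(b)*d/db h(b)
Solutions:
 h(b) = -sqrt(C1 + b^2)
 h(b) = sqrt(C1 + b^2)


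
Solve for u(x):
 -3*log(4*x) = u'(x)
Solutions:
 u(x) = C1 - 3*x*log(x) - x*log(64) + 3*x


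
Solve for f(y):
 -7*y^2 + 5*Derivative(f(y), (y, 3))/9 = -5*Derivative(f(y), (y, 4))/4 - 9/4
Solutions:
 f(y) = C1 + C2*y + C3*y^2 + C4*exp(-4*y/9) + 21*y^5/100 - 189*y^4/80 + 1647*y^3/80


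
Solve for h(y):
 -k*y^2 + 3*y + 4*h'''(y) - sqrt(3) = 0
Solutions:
 h(y) = C1 + C2*y + C3*y^2 + k*y^5/240 - y^4/32 + sqrt(3)*y^3/24


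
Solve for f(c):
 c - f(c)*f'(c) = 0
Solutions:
 f(c) = -sqrt(C1 + c^2)
 f(c) = sqrt(C1 + c^2)


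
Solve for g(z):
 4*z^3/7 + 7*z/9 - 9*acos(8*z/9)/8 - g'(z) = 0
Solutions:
 g(z) = C1 + z^4/7 + 7*z^2/18 - 9*z*acos(8*z/9)/8 + 9*sqrt(81 - 64*z^2)/64


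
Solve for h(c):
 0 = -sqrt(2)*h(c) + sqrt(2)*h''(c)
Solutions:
 h(c) = C1*exp(-c) + C2*exp(c)


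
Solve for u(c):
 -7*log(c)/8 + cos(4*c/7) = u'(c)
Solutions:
 u(c) = C1 - 7*c*log(c)/8 + 7*c/8 + 7*sin(4*c/7)/4


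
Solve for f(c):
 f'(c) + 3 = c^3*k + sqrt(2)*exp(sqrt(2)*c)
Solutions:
 f(c) = C1 + c^4*k/4 - 3*c + exp(sqrt(2)*c)


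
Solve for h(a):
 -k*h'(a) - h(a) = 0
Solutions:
 h(a) = C1*exp(-a/k)


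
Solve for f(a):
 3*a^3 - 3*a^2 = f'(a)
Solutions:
 f(a) = C1 + 3*a^4/4 - a^3


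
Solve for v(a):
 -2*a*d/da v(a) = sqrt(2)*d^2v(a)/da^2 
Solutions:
 v(a) = C1 + C2*erf(2^(3/4)*a/2)


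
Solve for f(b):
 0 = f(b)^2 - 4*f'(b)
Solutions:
 f(b) = -4/(C1 + b)


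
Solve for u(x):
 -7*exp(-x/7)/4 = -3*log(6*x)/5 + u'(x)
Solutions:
 u(x) = C1 + 3*x*log(x)/5 + 3*x*(-1 + log(6))/5 + 49*exp(-x/7)/4


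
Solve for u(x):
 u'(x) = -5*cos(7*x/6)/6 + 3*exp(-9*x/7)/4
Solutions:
 u(x) = C1 - 5*sin(7*x/6)/7 - 7*exp(-9*x/7)/12


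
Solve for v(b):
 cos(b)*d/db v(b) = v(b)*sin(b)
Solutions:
 v(b) = C1/cos(b)


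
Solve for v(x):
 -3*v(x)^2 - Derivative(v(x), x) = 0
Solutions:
 v(x) = 1/(C1 + 3*x)


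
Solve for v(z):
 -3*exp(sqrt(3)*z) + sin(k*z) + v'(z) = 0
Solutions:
 v(z) = C1 + sqrt(3)*exp(sqrt(3)*z) + cos(k*z)/k


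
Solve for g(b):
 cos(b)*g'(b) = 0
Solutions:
 g(b) = C1


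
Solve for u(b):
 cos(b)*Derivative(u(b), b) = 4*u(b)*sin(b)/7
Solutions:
 u(b) = C1/cos(b)^(4/7)


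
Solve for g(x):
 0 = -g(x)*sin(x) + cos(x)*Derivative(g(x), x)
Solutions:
 g(x) = C1/cos(x)


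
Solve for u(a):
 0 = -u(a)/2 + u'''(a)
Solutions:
 u(a) = C3*exp(2^(2/3)*a/2) + (C1*sin(2^(2/3)*sqrt(3)*a/4) + C2*cos(2^(2/3)*sqrt(3)*a/4))*exp(-2^(2/3)*a/4)


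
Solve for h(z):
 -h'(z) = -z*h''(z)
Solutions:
 h(z) = C1 + C2*z^2


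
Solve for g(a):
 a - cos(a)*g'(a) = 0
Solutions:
 g(a) = C1 + Integral(a/cos(a), a)


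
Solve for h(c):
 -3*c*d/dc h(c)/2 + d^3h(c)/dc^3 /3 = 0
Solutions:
 h(c) = C1 + Integral(C2*airyai(6^(2/3)*c/2) + C3*airybi(6^(2/3)*c/2), c)


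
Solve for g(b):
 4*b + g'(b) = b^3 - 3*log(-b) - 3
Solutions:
 g(b) = C1 + b^4/4 - 2*b^2 - 3*b*log(-b)


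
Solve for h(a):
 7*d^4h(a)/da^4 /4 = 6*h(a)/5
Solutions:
 h(a) = C1*exp(-24^(1/4)*35^(3/4)*a/35) + C2*exp(24^(1/4)*35^(3/4)*a/35) + C3*sin(24^(1/4)*35^(3/4)*a/35) + C4*cos(24^(1/4)*35^(3/4)*a/35)


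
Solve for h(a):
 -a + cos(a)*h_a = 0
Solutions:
 h(a) = C1 + Integral(a/cos(a), a)


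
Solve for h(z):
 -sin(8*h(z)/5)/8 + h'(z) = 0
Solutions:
 -z/8 + 5*log(cos(8*h(z)/5) - 1)/16 - 5*log(cos(8*h(z)/5) + 1)/16 = C1


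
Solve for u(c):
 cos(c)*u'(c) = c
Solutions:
 u(c) = C1 + Integral(c/cos(c), c)


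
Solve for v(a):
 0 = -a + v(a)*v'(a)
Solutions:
 v(a) = -sqrt(C1 + a^2)
 v(a) = sqrt(C1 + a^2)


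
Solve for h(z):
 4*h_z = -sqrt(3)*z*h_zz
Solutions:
 h(z) = C1 + C2*z^(1 - 4*sqrt(3)/3)


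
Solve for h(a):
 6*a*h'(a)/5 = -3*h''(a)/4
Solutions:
 h(a) = C1 + C2*erf(2*sqrt(5)*a/5)


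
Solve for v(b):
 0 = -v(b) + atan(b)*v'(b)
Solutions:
 v(b) = C1*exp(Integral(1/atan(b), b))


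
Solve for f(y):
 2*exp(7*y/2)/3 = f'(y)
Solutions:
 f(y) = C1 + 4*exp(7*y/2)/21


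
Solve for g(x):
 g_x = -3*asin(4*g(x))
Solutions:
 Integral(1/asin(4*_y), (_y, g(x))) = C1 - 3*x


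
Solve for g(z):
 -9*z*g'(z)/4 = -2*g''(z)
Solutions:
 g(z) = C1 + C2*erfi(3*z/4)


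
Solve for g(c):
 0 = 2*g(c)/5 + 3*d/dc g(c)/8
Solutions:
 g(c) = C1*exp(-16*c/15)


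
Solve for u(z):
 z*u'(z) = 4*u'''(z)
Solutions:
 u(z) = C1 + Integral(C2*airyai(2^(1/3)*z/2) + C3*airybi(2^(1/3)*z/2), z)


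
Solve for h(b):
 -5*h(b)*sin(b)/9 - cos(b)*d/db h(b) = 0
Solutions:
 h(b) = C1*cos(b)^(5/9)


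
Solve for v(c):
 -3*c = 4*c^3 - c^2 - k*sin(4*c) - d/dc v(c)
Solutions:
 v(c) = C1 + c^4 - c^3/3 + 3*c^2/2 + k*cos(4*c)/4


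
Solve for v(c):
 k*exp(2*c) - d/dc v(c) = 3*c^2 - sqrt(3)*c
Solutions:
 v(c) = C1 - c^3 + sqrt(3)*c^2/2 + k*exp(2*c)/2


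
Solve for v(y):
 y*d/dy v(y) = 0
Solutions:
 v(y) = C1


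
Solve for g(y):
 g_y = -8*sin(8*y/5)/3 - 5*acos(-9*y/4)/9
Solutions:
 g(y) = C1 - 5*y*acos(-9*y/4)/9 - 5*sqrt(16 - 81*y^2)/81 + 5*cos(8*y/5)/3


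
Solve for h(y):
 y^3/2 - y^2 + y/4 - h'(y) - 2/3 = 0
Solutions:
 h(y) = C1 + y^4/8 - y^3/3 + y^2/8 - 2*y/3


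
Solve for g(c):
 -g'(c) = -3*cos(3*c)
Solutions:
 g(c) = C1 + sin(3*c)


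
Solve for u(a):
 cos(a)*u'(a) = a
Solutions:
 u(a) = C1 + Integral(a/cos(a), a)


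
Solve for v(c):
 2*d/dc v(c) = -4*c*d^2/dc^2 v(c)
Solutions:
 v(c) = C1 + C2*sqrt(c)


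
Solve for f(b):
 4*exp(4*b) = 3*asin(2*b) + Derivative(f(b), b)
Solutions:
 f(b) = C1 - 3*b*asin(2*b) - 3*sqrt(1 - 4*b^2)/2 + exp(4*b)


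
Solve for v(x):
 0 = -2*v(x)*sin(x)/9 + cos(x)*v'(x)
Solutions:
 v(x) = C1/cos(x)^(2/9)


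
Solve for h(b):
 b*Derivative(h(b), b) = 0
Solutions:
 h(b) = C1


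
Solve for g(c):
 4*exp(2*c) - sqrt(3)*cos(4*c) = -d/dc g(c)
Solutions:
 g(c) = C1 - 2*exp(2*c) + sqrt(3)*sin(4*c)/4


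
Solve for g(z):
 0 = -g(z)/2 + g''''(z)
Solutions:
 g(z) = C1*exp(-2^(3/4)*z/2) + C2*exp(2^(3/4)*z/2) + C3*sin(2^(3/4)*z/2) + C4*cos(2^(3/4)*z/2)


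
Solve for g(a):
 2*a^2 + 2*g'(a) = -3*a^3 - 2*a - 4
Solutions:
 g(a) = C1 - 3*a^4/8 - a^3/3 - a^2/2 - 2*a


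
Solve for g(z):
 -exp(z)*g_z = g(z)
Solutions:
 g(z) = C1*exp(exp(-z))


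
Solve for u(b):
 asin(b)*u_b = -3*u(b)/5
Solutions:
 u(b) = C1*exp(-3*Integral(1/asin(b), b)/5)


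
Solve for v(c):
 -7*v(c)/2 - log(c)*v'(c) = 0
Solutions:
 v(c) = C1*exp(-7*li(c)/2)


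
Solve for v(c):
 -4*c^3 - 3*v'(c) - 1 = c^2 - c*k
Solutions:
 v(c) = C1 - c^4/3 - c^3/9 + c^2*k/6 - c/3


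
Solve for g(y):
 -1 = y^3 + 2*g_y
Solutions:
 g(y) = C1 - y^4/8 - y/2


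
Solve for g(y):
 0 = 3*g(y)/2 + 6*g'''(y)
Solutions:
 g(y) = C3*exp(-2^(1/3)*y/2) + (C1*sin(2^(1/3)*sqrt(3)*y/4) + C2*cos(2^(1/3)*sqrt(3)*y/4))*exp(2^(1/3)*y/4)


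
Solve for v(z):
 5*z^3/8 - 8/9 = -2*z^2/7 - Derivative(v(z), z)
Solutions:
 v(z) = C1 - 5*z^4/32 - 2*z^3/21 + 8*z/9


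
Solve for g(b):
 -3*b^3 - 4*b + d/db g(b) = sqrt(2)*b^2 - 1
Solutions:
 g(b) = C1 + 3*b^4/4 + sqrt(2)*b^3/3 + 2*b^2 - b


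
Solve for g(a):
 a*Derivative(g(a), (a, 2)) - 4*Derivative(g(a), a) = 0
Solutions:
 g(a) = C1 + C2*a^5


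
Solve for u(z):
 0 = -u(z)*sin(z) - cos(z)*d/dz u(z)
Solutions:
 u(z) = C1*cos(z)


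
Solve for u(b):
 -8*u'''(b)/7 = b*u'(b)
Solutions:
 u(b) = C1 + Integral(C2*airyai(-7^(1/3)*b/2) + C3*airybi(-7^(1/3)*b/2), b)


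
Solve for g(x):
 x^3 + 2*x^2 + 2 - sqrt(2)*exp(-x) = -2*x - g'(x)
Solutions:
 g(x) = C1 - x^4/4 - 2*x^3/3 - x^2 - 2*x - sqrt(2)*exp(-x)


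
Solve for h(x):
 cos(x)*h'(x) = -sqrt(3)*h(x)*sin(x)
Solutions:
 h(x) = C1*cos(x)^(sqrt(3))


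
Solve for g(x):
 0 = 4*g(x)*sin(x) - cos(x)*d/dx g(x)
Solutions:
 g(x) = C1/cos(x)^4


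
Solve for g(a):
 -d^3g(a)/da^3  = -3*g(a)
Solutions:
 g(a) = C3*exp(3^(1/3)*a) + (C1*sin(3^(5/6)*a/2) + C2*cos(3^(5/6)*a/2))*exp(-3^(1/3)*a/2)


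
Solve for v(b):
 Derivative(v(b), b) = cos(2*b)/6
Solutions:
 v(b) = C1 + sin(2*b)/12


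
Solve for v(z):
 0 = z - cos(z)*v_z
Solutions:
 v(z) = C1 + Integral(z/cos(z), z)


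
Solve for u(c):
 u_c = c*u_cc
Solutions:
 u(c) = C1 + C2*c^2


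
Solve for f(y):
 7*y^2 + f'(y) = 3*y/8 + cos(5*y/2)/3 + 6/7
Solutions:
 f(y) = C1 - 7*y^3/3 + 3*y^2/16 + 6*y/7 + 2*sin(5*y/2)/15


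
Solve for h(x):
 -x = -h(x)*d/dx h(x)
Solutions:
 h(x) = -sqrt(C1 + x^2)
 h(x) = sqrt(C1 + x^2)


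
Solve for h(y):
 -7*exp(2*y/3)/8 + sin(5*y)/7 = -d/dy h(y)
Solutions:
 h(y) = C1 + 21*exp(2*y/3)/16 + cos(5*y)/35


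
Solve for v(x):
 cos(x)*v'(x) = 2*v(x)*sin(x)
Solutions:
 v(x) = C1/cos(x)^2


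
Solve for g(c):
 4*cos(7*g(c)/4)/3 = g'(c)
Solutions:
 -4*c/3 - 2*log(sin(7*g(c)/4) - 1)/7 + 2*log(sin(7*g(c)/4) + 1)/7 = C1


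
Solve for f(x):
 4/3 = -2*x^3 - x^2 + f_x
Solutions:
 f(x) = C1 + x^4/2 + x^3/3 + 4*x/3


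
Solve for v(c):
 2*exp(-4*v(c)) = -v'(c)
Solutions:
 v(c) = log(-I*(C1 - 8*c)^(1/4))
 v(c) = log(I*(C1 - 8*c)^(1/4))
 v(c) = log(-(C1 - 8*c)^(1/4))
 v(c) = log(C1 - 8*c)/4


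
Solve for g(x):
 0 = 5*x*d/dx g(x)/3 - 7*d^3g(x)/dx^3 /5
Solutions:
 g(x) = C1 + Integral(C2*airyai(105^(2/3)*x/21) + C3*airybi(105^(2/3)*x/21), x)


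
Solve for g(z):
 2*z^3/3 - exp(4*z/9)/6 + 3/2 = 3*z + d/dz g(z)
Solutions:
 g(z) = C1 + z^4/6 - 3*z^2/2 + 3*z/2 - 3*exp(4*z/9)/8


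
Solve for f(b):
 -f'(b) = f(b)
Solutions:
 f(b) = C1*exp(-b)


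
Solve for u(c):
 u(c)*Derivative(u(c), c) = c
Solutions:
 u(c) = -sqrt(C1 + c^2)
 u(c) = sqrt(C1 + c^2)


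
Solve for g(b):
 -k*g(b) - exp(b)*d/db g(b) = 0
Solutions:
 g(b) = C1*exp(k*exp(-b))


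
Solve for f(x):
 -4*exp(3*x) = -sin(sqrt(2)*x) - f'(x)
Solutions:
 f(x) = C1 + 4*exp(3*x)/3 + sqrt(2)*cos(sqrt(2)*x)/2


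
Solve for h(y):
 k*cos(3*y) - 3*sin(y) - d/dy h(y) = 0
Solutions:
 h(y) = C1 + k*sin(3*y)/3 + 3*cos(y)


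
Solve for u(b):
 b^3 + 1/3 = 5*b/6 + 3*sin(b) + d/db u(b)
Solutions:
 u(b) = C1 + b^4/4 - 5*b^2/12 + b/3 + 3*cos(b)


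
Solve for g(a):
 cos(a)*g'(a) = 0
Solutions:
 g(a) = C1


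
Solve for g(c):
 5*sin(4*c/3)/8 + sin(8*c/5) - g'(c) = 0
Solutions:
 g(c) = C1 - 15*cos(4*c/3)/32 - 5*cos(8*c/5)/8


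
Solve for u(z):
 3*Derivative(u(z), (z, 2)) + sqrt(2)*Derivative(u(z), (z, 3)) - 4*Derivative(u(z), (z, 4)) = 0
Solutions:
 u(z) = C1 + C2*z + C3*exp(-sqrt(2)*z/2) + C4*exp(3*sqrt(2)*z/4)


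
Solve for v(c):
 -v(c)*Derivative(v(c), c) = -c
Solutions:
 v(c) = -sqrt(C1 + c^2)
 v(c) = sqrt(C1 + c^2)


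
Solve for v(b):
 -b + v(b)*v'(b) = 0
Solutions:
 v(b) = -sqrt(C1 + b^2)
 v(b) = sqrt(C1 + b^2)


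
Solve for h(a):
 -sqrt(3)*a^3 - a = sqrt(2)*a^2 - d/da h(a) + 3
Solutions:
 h(a) = C1 + sqrt(3)*a^4/4 + sqrt(2)*a^3/3 + a^2/2 + 3*a


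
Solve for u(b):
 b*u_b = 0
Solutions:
 u(b) = C1


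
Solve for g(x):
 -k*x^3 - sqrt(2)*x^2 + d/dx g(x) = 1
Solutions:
 g(x) = C1 + k*x^4/4 + sqrt(2)*x^3/3 + x


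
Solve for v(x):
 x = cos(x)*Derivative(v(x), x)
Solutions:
 v(x) = C1 + Integral(x/cos(x), x)


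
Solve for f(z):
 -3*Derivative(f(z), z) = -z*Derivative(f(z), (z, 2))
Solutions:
 f(z) = C1 + C2*z^4


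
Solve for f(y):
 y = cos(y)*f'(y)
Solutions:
 f(y) = C1 + Integral(y/cos(y), y)


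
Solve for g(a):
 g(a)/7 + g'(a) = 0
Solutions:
 g(a) = C1*exp(-a/7)


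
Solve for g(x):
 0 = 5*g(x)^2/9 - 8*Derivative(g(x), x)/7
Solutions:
 g(x) = -72/(C1 + 35*x)


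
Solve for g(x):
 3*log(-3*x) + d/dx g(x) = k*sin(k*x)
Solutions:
 g(x) = C1 + k*Piecewise((-cos(k*x)/k, Ne(k, 0)), (0, True)) - 3*x*log(-x) - 3*x*log(3) + 3*x


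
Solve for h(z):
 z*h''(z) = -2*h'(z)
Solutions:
 h(z) = C1 + C2/z


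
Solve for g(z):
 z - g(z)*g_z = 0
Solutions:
 g(z) = -sqrt(C1 + z^2)
 g(z) = sqrt(C1 + z^2)


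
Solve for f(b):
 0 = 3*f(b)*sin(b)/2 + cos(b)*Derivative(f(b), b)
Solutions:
 f(b) = C1*cos(b)^(3/2)
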